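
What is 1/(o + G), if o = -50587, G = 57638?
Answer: 1/7051 ≈ 0.00014182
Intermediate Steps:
1/(o + G) = 1/(-50587 + 57638) = 1/7051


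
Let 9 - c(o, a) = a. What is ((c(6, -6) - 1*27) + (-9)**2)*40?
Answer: 2760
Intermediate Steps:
c(o, a) = 9 - a
((c(6, -6) - 1*27) + (-9)**2)*40 = (((9 - 1*(-6)) - 1*27) + (-9)**2)*40 = (((9 + 6) - 27) + 81)*40 = ((15 - 27) + 81)*40 = (-12 + 81)*40 = 69*40 = 2760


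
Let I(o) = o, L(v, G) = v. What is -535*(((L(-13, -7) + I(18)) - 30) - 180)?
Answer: 109675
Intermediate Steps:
-535*(((L(-13, -7) + I(18)) - 30) - 180) = -535*(((-13 + 18) - 30) - 180) = -535*((5 - 30) - 180) = -535*(-25 - 180) = -535*(-205) = 109675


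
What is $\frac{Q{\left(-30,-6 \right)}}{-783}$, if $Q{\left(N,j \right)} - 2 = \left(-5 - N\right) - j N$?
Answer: $\frac{17}{87} \approx 0.1954$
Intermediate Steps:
$Q{\left(N,j \right)} = -3 - N - N j$ ($Q{\left(N,j \right)} = 2 - \left(5 + N + j N\right) = 2 - \left(5 + N + N j\right) = -3 - N - N j$)
$\frac{Q{\left(-30,-6 \right)}}{-783} = \frac{-3 - -30 - \left(-30\right) \left(-6\right)}{-783} = \left(-3 + 30 - 180\right) \left(- \frac{1}{783}\right) = \left(-153\right) \left(- \frac{1}{783}\right) = \frac{17}{87}$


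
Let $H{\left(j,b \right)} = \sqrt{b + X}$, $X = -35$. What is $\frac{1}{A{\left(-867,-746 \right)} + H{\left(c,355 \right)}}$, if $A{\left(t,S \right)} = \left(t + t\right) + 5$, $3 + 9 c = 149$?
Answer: $- \frac{1729}{2989121} - \frac{8 \sqrt{5}}{2989121} \approx -0.00058442$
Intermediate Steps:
$c = \frac{146}{9}$ ($c = - \frac{1}{3} + \frac{1}{9} \cdot 149 = - \frac{1}{3} + \frac{149}{9} = \frac{146}{9} \approx 16.222$)
$A{\left(t,S \right)} = 5 + 2 t$ ($A{\left(t,S \right)} = 2 t + 5 = 5 + 2 t$)
$H{\left(j,b \right)} = \sqrt{-35 + b}$ ($H{\left(j,b \right)} = \sqrt{b - 35} = \sqrt{-35 + b}$)
$\frac{1}{A{\left(-867,-746 \right)} + H{\left(c,355 \right)}} = \frac{1}{\left(5 + 2 \left(-867\right)\right) + \sqrt{-35 + 355}} = \frac{1}{\left(5 - 1734\right) + \sqrt{320}} = \frac{1}{-1729 + 8 \sqrt{5}}$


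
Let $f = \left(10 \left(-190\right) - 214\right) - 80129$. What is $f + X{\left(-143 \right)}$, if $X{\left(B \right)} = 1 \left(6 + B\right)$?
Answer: $-82380$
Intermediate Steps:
$X{\left(B \right)} = 6 + B$
$f = -82243$ ($f = \left(-1900 - 214\right) - 80129 = -2114 - 80129 = -82243$)
$f + X{\left(-143 \right)} = -82243 + \left(6 - 143\right) = -82243 - 137 = -82380$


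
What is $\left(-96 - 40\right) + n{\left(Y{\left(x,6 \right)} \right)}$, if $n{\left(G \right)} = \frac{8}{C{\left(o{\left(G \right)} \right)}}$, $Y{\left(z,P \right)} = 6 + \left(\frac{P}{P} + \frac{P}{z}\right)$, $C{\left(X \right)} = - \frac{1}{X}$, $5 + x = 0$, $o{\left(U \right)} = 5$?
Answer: $-176$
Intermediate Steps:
$x = -5$ ($x = -5 + 0 = -5$)
$Y{\left(z,P \right)} = 7 + \frac{P}{z}$ ($Y{\left(z,P \right)} = 6 + \left(1 + \frac{P}{z}\right) = 7 + \frac{P}{z}$)
$n{\left(G \right)} = -40$ ($n{\left(G \right)} = \frac{8}{\left(-1\right) \frac{1}{5}} = \frac{8}{- \frac{1}{5}} = 8 \left(-5\right) = -40$)
$\left(-96 - 40\right) + n{\left(Y{\left(x,6 \right)} \right)} = \left(-96 - 40\right) - 40 = -136 - 40 = -176$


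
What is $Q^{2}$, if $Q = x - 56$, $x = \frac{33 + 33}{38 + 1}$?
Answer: $\frac{498436}{169} \approx 2949.3$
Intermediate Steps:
$x = \frac{22}{13}$ ($x = \frac{66}{39} = 66 \cdot \frac{1}{39} = \frac{22}{13} \approx 1.6923$)
$Q = - \frac{706}{13}$ ($Q = \frac{22}{13} - 56 = - \frac{706}{13} \approx -54.308$)
$Q^{2} = \left(- \frac{706}{13}\right)^{2} = \frac{498436}{169}$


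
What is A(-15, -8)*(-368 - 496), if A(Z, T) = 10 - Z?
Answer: -21600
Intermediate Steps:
A(-15, -8)*(-368 - 496) = (10 - 1*(-15))*(-368 - 496) = (10 + 15)*(-864) = 25*(-864) = -21600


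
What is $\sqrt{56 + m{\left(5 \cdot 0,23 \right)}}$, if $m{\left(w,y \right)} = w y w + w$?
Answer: $2 \sqrt{14} \approx 7.4833$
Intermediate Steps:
$m{\left(w,y \right)} = w + y w^{2}$ ($m{\left(w,y \right)} = y w^{2} + w = w + y w^{2}$)
$\sqrt{56 + m{\left(5 \cdot 0,23 \right)}} = \sqrt{56 + 5 \cdot 0 \left(1 + 5 \cdot 0 \cdot 23\right)} = \sqrt{56 + 0 \left(1 + 0 \cdot 23\right)} = \sqrt{56 + 0 \left(1 + 0\right)} = \sqrt{56 + 0 \cdot 1} = \sqrt{56 + 0} = \sqrt{56} = 2 \sqrt{14}$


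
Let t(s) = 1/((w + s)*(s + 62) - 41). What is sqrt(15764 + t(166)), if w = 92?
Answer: sqrt(54471573385779)/58783 ≈ 125.55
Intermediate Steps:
t(s) = 1/(-41 + (62 + s)*(92 + s)) (t(s) = 1/((92 + s)*(s + 62) - 41) = 1/((92 + s)*(62 + s) - 41) = 1/((62 + s)*(92 + s) - 41) = 1/(-41 + (62 + s)*(92 + s)))
sqrt(15764 + t(166)) = sqrt(15764 + 1/(5663 + 166**2 + 154*166)) = sqrt(15764 + 1/(5663 + 27556 + 25564)) = sqrt(15764 + 1/58783) = sqrt(926655213/58783) = sqrt(54471573385779)/58783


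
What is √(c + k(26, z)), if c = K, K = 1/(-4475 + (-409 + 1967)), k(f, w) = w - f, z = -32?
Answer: I*√493518479/2917 ≈ 7.6158*I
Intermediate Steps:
K = -1/2917 (K = 1/(-4475 + 1558) = 1/(-2917) = -1/2917 ≈ -0.00034282)
c = -1/2917 ≈ -0.00034282
√(c + k(26, z)) = √(-1/2917 + (-32 - 1*26)) = √(-1/2917 + (-32 - 26)) = √(-1/2917 - 58) = √(-169187/2917) = I*√493518479/2917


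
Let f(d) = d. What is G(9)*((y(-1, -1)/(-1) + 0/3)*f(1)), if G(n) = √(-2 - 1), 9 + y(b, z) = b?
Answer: 10*I*√3 ≈ 17.32*I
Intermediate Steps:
y(b, z) = -9 + b
G(n) = I*√3 (G(n) = √(-3) = I*√3)
G(9)*((y(-1, -1)/(-1) + 0/3)*f(1)) = (I*√3)*(((-9 - 1)/(-1) + 0/3)*1) = (I*√3)*((-10*(-1) + 0*(⅓))*1) = (I*√3)*((10 + 0)*1) = (I*√3)*(10*1) = (I*√3)*10 = 10*I*√3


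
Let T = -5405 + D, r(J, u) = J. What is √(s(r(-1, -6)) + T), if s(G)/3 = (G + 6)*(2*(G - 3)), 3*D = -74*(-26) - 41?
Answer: 2*I*√11019/3 ≈ 69.981*I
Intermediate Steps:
D = 1883/3 (D = (-74*(-26) - 41)/3 = (1924 - 41)/3 = (⅓)*1883 = 1883/3 ≈ 627.67)
s(G) = 3*(-6 + 2*G)*(6 + G) (s(G) = 3*((G + 6)*(2*(G - 3))) = 3*((6 + G)*(2*(-3 + G))) = 3*((6 + G)*(-6 + 2*G)) = 3*((-6 + 2*G)*(6 + G)) = 3*(-6 + 2*G)*(6 + G))
T = -14332/3 (T = -5405 + 1883/3 = -14332/3 ≈ -4777.3)
√(s(r(-1, -6)) + T) = √((-108 + 6*(-1)² + 18*(-1)) - 14332/3) = √((-108 + 6*1 - 18) - 14332/3) = √((-108 + 6 - 18) - 14332/3) = √(-120 - 14332/3) = √(-14692/3) = 2*I*√11019/3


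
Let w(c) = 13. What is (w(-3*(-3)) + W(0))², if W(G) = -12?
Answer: 1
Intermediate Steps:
(w(-3*(-3)) + W(0))² = (13 - 12)² = 1² = 1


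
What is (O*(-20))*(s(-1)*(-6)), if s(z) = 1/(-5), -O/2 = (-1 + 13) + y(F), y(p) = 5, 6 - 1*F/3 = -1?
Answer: 816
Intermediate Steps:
F = 21 (F = 18 - 3*(-1) = 18 + 3 = 21)
O = -34 (O = -2*((-1 + 13) + 5) = -2*(12 + 5) = -2*17 = -34)
s(z) = -1/5
(O*(-20))*(s(-1)*(-6)) = (-34*(-20))*(-1/5*(-6)) = 680*(6/5) = 816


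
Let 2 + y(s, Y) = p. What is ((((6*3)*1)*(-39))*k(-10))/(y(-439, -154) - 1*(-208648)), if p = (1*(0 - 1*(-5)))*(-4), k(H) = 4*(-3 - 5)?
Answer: 3744/34771 ≈ 0.10768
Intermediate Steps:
k(H) = -32 (k(H) = 4*(-8) = -32)
p = -20 (p = (1*(0 + 5))*(-4) = (1*5)*(-4) = 5*(-4) = -20)
y(s, Y) = -22 (y(s, Y) = -2 - 20 = -22)
((((6*3)*1)*(-39))*k(-10))/(y(-439, -154) - 1*(-208648)) = ((((6*3)*1)*(-39))*(-32))/(-22 - 1*(-208648)) = (((18*1)*(-39))*(-32))/(-22 + 208648) = ((18*(-39))*(-32))/208626 = -702*(-32)*(1/208626) = 22464*(1/208626) = 3744/34771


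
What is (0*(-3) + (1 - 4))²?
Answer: 9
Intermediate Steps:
(0*(-3) + (1 - 4))² = (0 - 3)² = (-3)² = 9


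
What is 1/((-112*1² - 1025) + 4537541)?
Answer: 1/4536404 ≈ 2.2044e-7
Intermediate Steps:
1/((-112*1² - 1025) + 4537541) = 1/((-112*1 - 1025) + 4537541) = 1/((-112 - 1025) + 4537541) = 1/(-1137 + 4537541) = 1/4536404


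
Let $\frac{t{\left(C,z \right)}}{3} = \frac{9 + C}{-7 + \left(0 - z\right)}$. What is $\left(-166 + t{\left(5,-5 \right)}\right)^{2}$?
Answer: $34969$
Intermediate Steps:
$t{\left(C,z \right)} = \frac{3 \left(9 + C\right)}{-7 - z}$ ($t{\left(C,z \right)} = 3 \frac{9 + C}{-7 + \left(0 - z\right)} = 3 \frac{9 + C}{-7 - z} = \frac{3 \left(9 + C\right)}{-7 - z}$)
$\left(-166 + t{\left(5,-5 \right)}\right)^{2} = \left(-166 + \frac{3 \left(-9 - 5\right)}{7 - 5}\right)^{2} = \left(-166 + \frac{3 \left(-9 - 5\right)}{2}\right)^{2} = \left(-166 + 3 \cdot \frac{1}{2} \left(-14\right)\right)^{2} = \left(-166 - 21\right)^{2} = \left(-187\right)^{2} = 34969$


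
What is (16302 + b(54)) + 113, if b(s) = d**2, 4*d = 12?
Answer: 16424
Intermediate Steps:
d = 3 (d = (1/4)*12 = 3)
b(s) = 9 (b(s) = 3**2 = 9)
(16302 + b(54)) + 113 = (16302 + 9) + 113 = 16311 + 113 = 16424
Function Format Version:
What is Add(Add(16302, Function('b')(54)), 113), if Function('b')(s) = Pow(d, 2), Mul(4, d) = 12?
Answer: 16424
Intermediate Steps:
d = 3 (d = Mul(Rational(1, 4), 12) = 3)
Function('b')(s) = 9 (Function('b')(s) = Pow(3, 2) = 9)
Add(Add(16302, Function('b')(54)), 113) = Add(Add(16302, 9), 113) = Add(16311, 113) = 16424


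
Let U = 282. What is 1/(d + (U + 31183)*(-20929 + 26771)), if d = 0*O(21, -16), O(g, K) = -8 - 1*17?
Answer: 1/183818530 ≈ 5.4401e-9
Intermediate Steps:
O(g, K) = -25 (O(g, K) = -8 - 17 = -25)
d = 0 (d = 0*(-25) = 0)
1/(d + (U + 31183)*(-20929 + 26771)) = 1/(0 + (282 + 31183)*(-20929 + 26771)) = 1/(0 + 31465*5842) = 1/(0 + 183818530) = 1/183818530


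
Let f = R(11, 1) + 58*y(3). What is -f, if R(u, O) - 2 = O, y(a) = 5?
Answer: -293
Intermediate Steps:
R(u, O) = 2 + O
f = 293 (f = (2 + 1) + 58*5 = 3 + 290 = 293)
-f = -1*293 = -293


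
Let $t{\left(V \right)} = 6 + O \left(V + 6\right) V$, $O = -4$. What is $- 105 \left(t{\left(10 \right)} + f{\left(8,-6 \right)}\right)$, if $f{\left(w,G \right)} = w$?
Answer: $65730$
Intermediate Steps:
$t{\left(V \right)} = 6 - 4 V \left(6 + V\right)$ ($t{\left(V \right)} = 6 - 4 \left(V + 6\right) V = 6 - 4 \left(6 + V\right) V = 6 - 4 V \left(6 + V\right)$)
$- 105 \left(t{\left(10 \right)} + f{\left(8,-6 \right)}\right) = - 105 \left(\left(6 - 240 - 4 \cdot 10^{2}\right) + 8\right) = - 105 \left(\left(6 - 240 - 400\right) + 8\right) = - 105 \left(-634 + 8\right) = \left(-105\right) \left(-626\right) = 65730$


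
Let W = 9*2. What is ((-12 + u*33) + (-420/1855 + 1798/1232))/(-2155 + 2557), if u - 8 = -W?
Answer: -11125361/13124496 ≈ -0.84768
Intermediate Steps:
W = 18
u = -10 (u = 8 - 1*18 = 8 - 18 = -10)
((-12 + u*33) + (-420/1855 + 1798/1232))/(-2155 + 2557) = ((-12 - 10*33) + (-420/1855 + 1798/1232))/(-2155 + 2557) = ((-12 - 330) + (-420*1/1855 + 1798*(1/1232)))/402 = (-342 + (-12/53 + 899/616))*(1/402) = (-342 + 40255/32648)*(1/402) = -11125361/32648*1/402 = -11125361/13124496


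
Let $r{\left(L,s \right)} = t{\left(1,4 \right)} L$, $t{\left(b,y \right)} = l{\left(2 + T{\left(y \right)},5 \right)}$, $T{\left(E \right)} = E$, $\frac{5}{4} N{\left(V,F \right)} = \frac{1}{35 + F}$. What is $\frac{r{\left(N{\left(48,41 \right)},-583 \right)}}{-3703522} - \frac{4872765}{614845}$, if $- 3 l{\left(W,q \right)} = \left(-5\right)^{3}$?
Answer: $- \frac{205728876187187}{25958848618626} \approx -7.9252$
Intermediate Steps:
$N{\left(V,F \right)} = \frac{4}{5 \left(35 + F\right)}$
$l{\left(W,q \right)} = \frac{125}{3}$ ($l{\left(W,q \right)} = - \frac{\left(-5\right)^{3}}{3} = \left(- \frac{1}{3}\right) \left(-125\right) = \frac{125}{3}$)
$t{\left(b,y \right)} = \frac{125}{3}$
$r{\left(L,s \right)} = \frac{125 L}{3}$
$\frac{r{\left(N{\left(48,41 \right)},-583 \right)}}{-3703522} - \frac{4872765}{614845} = \frac{\frac{125}{3} \frac{4}{5 \left(35 + 41\right)}}{-3703522} - \frac{4872765}{614845} = \frac{125 \frac{4}{5 \cdot 76}}{3} \left(- \frac{1}{3703522}\right) - \frac{974553}{122969} = \frac{125 \cdot \frac{4}{5} \cdot \frac{1}{76}}{3} \left(- \frac{1}{3703522}\right) - \frac{974553}{122969} = \frac{125}{3} \cdot \frac{1}{95} \left(- \frac{1}{3703522}\right) - \frac{974553}{122969} = \frac{25}{57} \left(- \frac{1}{3703522}\right) - \frac{974553}{122969} = - \frac{25}{211100754} - \frac{974553}{122969} = - \frac{205728876187187}{25958848618626}$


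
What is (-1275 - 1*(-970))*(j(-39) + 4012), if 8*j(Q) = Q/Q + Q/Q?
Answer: -4894945/4 ≈ -1.2237e+6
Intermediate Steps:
j(Q) = ¼ (j(Q) = (Q/Q + Q/Q)/8 = (1 + 1)/8 = (⅛)*2 = ¼)
(-1275 - 1*(-970))*(j(-39) + 4012) = (-1275 - 1*(-970))*(¼ + 4012) = (-1275 + 970)*(16049/4) = -305*16049/4 = -4894945/4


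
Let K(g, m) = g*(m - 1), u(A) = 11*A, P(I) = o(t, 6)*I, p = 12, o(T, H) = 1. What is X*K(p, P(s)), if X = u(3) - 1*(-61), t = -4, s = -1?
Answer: -2256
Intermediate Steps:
P(I) = I (P(I) = 1*I = I)
K(g, m) = g*(-1 + m)
X = 94 (X = 11*3 - 1*(-61) = 33 + 61 = 94)
X*K(p, P(s)) = 94*(12*(-1 - 1)) = 94*(12*(-2)) = 94*(-24) = -2256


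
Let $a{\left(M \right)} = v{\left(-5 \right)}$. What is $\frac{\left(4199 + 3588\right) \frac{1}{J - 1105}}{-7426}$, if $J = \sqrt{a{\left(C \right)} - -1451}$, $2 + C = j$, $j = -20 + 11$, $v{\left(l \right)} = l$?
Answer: $\frac{8604635}{9056593654} + \frac{7787 \sqrt{1446}}{9056593654} \approx 0.00098279$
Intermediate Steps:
$j = -9$
$C = -11$ ($C = -2 - 9 = -11$)
$a{\left(M \right)} = -5$
$J = \sqrt{1446}$ ($J = \sqrt{-5 - -1451} = \sqrt{-5 + 1451} = \sqrt{1446} \approx 38.026$)
$\frac{\left(4199 + 3588\right) \frac{1}{J - 1105}}{-7426} = \frac{\left(4199 + 3588\right) \frac{1}{\sqrt{1446} - 1105}}{-7426} = \frac{7787}{-1105 + \sqrt{1446}} \left(- \frac{1}{7426}\right) = - \frac{7787}{7426 \left(-1105 + \sqrt{1446}\right)}$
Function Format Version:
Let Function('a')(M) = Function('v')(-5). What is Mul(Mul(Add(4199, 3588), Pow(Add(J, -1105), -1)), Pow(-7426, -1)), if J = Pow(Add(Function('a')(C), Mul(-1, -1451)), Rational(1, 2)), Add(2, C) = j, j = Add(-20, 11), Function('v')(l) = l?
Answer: Add(Rational(8604635, 9056593654), Mul(Rational(7787, 9056593654), Pow(1446, Rational(1, 2)))) ≈ 0.00098279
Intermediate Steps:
j = -9
C = -11 (C = Add(-2, -9) = -11)
Function('a')(M) = -5
J = Pow(1446, Rational(1, 2)) (J = Pow(Add(-5, Mul(-1, -1451)), Rational(1, 2)) = Pow(Add(-5, 1451), Rational(1, 2)) = Pow(1446, Rational(1, 2)) ≈ 38.026)
Mul(Mul(Add(4199, 3588), Pow(Add(J, -1105), -1)), Pow(-7426, -1)) = Mul(Mul(Add(4199, 3588), Pow(Add(Pow(1446, Rational(1, 2)), -1105), -1)), Pow(-7426, -1)) = Mul(Mul(7787, Pow(Add(-1105, Pow(1446, Rational(1, 2))), -1)), Rational(-1, 7426)) = Mul(Rational(-7787, 7426), Pow(Add(-1105, Pow(1446, Rational(1, 2))), -1))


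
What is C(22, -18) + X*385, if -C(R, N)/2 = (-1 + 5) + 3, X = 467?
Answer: 179781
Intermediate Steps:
C(R, N) = -14 (C(R, N) = -2*((-1 + 5) + 3) = -2*(4 + 3) = -2*7 = -14)
C(22, -18) + X*385 = -14 + 467*385 = -14 + 179795 = 179781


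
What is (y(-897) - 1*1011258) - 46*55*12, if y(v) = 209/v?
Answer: -934331555/897 ≈ -1.0416e+6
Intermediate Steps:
(y(-897) - 1*1011258) - 46*55*12 = (209/(-897) - 1*1011258) - 46*55*12 = (209*(-1/897) - 1011258) - 2530*12 = (-209/897 - 1011258) - 30360 = -907098635/897 - 30360 = -934331555/897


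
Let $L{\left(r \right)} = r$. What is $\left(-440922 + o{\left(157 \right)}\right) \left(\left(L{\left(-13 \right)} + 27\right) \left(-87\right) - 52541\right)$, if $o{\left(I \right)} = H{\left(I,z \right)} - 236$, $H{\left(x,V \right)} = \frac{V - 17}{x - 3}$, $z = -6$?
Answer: $\frac{3652298026445}{154} \approx 2.3716 \cdot 10^{10}$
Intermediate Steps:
$H{\left(x,V \right)} = \frac{-17 + V}{-3 + x}$
$o{\left(I \right)} = -236 - \frac{23}{-3 + I}$ ($o{\left(I \right)} = \frac{-17 - 6}{-3 + I} - 236 = \frac{1}{-3 + I} \left(-23\right) - 236 = - \frac{23}{-3 + I} - 236 = -236 - \frac{23}{-3 + I}$)
$\left(-440922 + o{\left(157 \right)}\right) \left(\left(L{\left(-13 \right)} + 27\right) \left(-87\right) - 52541\right) = \left(-440922 + \frac{685 - 37052}{-3 + 157}\right) \left(\left(-13 + 27\right) \left(-87\right) - 52541\right) = \left(-440922 + \frac{685 - 37052}{154}\right) \left(14 \left(-87\right) - 52541\right) = \left(-440922 + \frac{1}{154} \left(-36367\right)\right) \left(-1218 - 52541\right) = \left(-440922 - \frac{36367}{154}\right) \left(-53759\right) = \left(- \frac{67938355}{154}\right) \left(-53759\right) = \frac{3652298026445}{154}$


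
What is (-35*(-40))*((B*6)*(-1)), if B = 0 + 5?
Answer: -42000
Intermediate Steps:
B = 5
(-35*(-40))*((B*6)*(-1)) = (-35*(-40))*((5*6)*(-1)) = 1400*(30*(-1)) = 1400*(-30) = -42000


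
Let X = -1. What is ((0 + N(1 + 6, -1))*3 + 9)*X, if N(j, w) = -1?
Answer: -6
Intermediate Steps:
((0 + N(1 + 6, -1))*3 + 9)*X = ((0 - 1)*3 + 9)*(-1) = (-1*3 + 9)*(-1) = (-3 + 9)*(-1) = 6*(-1) = -6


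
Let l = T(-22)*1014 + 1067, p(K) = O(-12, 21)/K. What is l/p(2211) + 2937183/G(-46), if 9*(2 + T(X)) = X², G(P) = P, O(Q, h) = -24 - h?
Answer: -5580529753/2070 ≈ -2.6959e+6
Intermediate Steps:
p(K) = -45/K (p(K) = (-24 - 1*21)/K = (-24 - 21)/K = -45/K)
T(X) = -2 + X²/9
l = 160709/3 (l = (-2 + (⅑)*(-22)²)*1014 + 1067 = (-2 + (⅑)*484)*1014 + 1067 = (-2 + 484/9)*1014 + 1067 = (466/9)*1014 + 1067 = 157508/3 + 1067 = 160709/3 ≈ 53570.)
l/p(2211) + 2937183/G(-46) = 160709/(3*((-45/2211))) + 2937183/(-46) = 160709/(3*((-45*1/2211))) + 2937183*(-1/46) = 160709/(3*(-15/737)) - 2937183/46 = (160709/3)*(-737/15) - 2937183/46 = -118442533/45 - 2937183/46 = -5580529753/2070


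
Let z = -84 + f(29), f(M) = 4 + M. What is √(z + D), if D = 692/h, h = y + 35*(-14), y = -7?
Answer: I*√12941383/497 ≈ 7.2383*I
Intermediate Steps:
h = -497 (h = -7 + 35*(-14) = -7 - 490 = -497)
z = -51 (z = -84 + (4 + 29) = -84 + 33 = -51)
D = -692/497 (D = 692/(-497) = 692*(-1/497) = -692/497 ≈ -1.3924)
√(z + D) = √(-51 - 692/497) = √(-26039/497) = I*√12941383/497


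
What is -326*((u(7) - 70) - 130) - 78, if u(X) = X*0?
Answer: 65122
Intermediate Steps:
u(X) = 0
-326*((u(7) - 70) - 130) - 78 = -326*((0 - 70) - 130) - 78 = -326*(-70 - 130) - 78 = -326*(-200) - 78 = 65200 - 78 = 65122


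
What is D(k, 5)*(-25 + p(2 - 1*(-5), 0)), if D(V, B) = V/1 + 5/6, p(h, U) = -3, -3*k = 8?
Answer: 154/3 ≈ 51.333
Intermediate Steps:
k = -8/3 (k = -1/3*8 = -8/3 ≈ -2.6667)
D(V, B) = 5/6 + V (D(V, B) = V*1 + 5*(1/6) = V + 5/6 = 5/6 + V)
D(k, 5)*(-25 + p(2 - 1*(-5), 0)) = (5/6 - 8/3)*(-25 - 3) = -11/6*(-28) = 154/3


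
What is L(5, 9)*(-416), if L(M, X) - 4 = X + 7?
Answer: -8320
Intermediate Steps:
L(M, X) = 11 + X (L(M, X) = 4 + (X + 7) = 4 + (7 + X) = 11 + X)
L(5, 9)*(-416) = (11 + 9)*(-416) = 20*(-416) = -8320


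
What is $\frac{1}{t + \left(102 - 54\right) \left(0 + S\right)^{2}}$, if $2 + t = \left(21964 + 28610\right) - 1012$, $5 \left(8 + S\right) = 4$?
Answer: $\frac{25}{1301208} \approx 1.9213 \cdot 10^{-5}$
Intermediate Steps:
$S = - \frac{36}{5}$ ($S = -8 + \frac{1}{5} \cdot 4 = -8 + \frac{4}{5} = - \frac{36}{5} \approx -7.2$)
$t = 49560$ ($t = -2 + \left(\left(21964 + 28610\right) - 1012\right) = -2 + \left(50574 - 1012\right) = -2 + 49562 = 49560$)
$\frac{1}{t + \left(102 - 54\right) \left(0 + S\right)^{2}} = \frac{1}{49560 + \left(102 - 54\right) \left(0 - \frac{36}{5}\right)^{2}} = \frac{1}{49560 + \left(102 + \left(-61 + 7\right)\right) \left(- \frac{36}{5}\right)^{2}} = \frac{1}{49560 + \left(102 - 54\right) \frac{1296}{25}} = \frac{1}{49560 + 48 \cdot \frac{1296}{25}} = \frac{1}{49560 + \frac{62208}{25}} = \frac{1}{\frac{1301208}{25}} = \frac{25}{1301208}$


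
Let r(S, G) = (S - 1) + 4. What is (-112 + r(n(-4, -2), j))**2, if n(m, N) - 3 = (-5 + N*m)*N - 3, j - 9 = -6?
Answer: 13225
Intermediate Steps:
j = 3 (j = 9 - 6 = 3)
n(m, N) = N*(-5 + N*m) (n(m, N) = 3 + ((-5 + N*m)*N - 3) = 3 + (N*(-5 + N*m) - 3) = 3 + (-3 + N*(-5 + N*m)) = N*(-5 + N*m))
r(S, G) = 3 + S (r(S, G) = (-1 + S) + 4 = 3 + S)
(-112 + r(n(-4, -2), j))**2 = (-112 + (3 - 2*(-5 - 2*(-4))))**2 = (-112 + (3 - 2*(-5 + 8)))**2 = (-112 + (3 - 2*3))**2 = (-112 + (3 - 6))**2 = (-112 - 3)**2 = (-115)**2 = 13225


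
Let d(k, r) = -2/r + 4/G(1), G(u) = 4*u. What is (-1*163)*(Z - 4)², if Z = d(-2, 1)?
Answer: -4075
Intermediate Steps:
d(k, r) = 1 - 2/r (d(k, r) = -2/r + 4/((4*1)) = -2/r + 4/4 = -2/r + 4*(¼) = -2/r + 1 = 1 - 2/r)
Z = -1 (Z = (-2 + 1)/1 = 1*(-1) = -1)
(-1*163)*(Z - 4)² = (-1*163)*(-1 - 4)² = -163*(-5)² = -163*25 = -4075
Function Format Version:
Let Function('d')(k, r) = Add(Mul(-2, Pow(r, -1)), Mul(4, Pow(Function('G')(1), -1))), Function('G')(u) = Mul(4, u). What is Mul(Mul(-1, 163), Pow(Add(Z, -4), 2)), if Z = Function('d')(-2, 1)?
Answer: -4075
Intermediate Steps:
Function('d')(k, r) = Add(1, Mul(-2, Pow(r, -1))) (Function('d')(k, r) = Add(Mul(-2, Pow(r, -1)), Mul(4, Pow(Mul(4, 1), -1))) = Add(Mul(-2, Pow(r, -1)), Mul(4, Pow(4, -1))) = Add(Mul(-2, Pow(r, -1)), Mul(4, Rational(1, 4))) = Add(Mul(-2, Pow(r, -1)), 1) = Add(1, Mul(-2, Pow(r, -1))))
Z = -1 (Z = Mul(Pow(1, -1), Add(-2, 1)) = Mul(1, -1) = -1)
Mul(Mul(-1, 163), Pow(Add(Z, -4), 2)) = Mul(Mul(-1, 163), Pow(Add(-1, -4), 2)) = Mul(-163, Pow(-5, 2)) = Mul(-163, 25) = -4075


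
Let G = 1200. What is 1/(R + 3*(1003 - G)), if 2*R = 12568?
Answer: 1/5693 ≈ 0.00017565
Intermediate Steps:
R = 6284 (R = (½)*12568 = 6284)
1/(R + 3*(1003 - G)) = 1/(6284 + 3*(1003 - 1*1200)) = 1/(6284 + 3*(1003 - 1200)) = 1/(6284 + 3*(-197)) = 1/(6284 - 591) = 1/5693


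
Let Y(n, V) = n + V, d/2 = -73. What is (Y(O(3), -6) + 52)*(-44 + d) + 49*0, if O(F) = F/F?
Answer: -8930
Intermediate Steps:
d = -146 (d = 2*(-73) = -146)
O(F) = 1
Y(n, V) = V + n
(Y(O(3), -6) + 52)*(-44 + d) + 49*0 = ((-6 + 1) + 52)*(-44 - 146) + 49*0 = (-5 + 52)*(-190) + 0 = 47*(-190) + 0 = -8930 + 0 = -8930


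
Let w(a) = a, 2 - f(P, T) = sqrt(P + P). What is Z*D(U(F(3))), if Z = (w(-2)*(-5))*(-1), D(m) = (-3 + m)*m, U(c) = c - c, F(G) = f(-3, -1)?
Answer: 0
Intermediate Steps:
f(P, T) = 2 - sqrt(2)*sqrt(P) (f(P, T) = 2 - sqrt(P + P) = 2 - sqrt(2*P) = 2 - sqrt(2)*sqrt(P))
F(G) = 2 - I*sqrt(6) (F(G) = 2 - sqrt(2)*sqrt(-3) = 2 - sqrt(2)*I*sqrt(3) = 2 - I*sqrt(6))
U(c) = 0
D(m) = m*(-3 + m)
Z = -10 (Z = -2*(-5)*(-1) = 10*(-1) = -10)
Z*D(U(F(3))) = -0*(-3 + 0) = -0*(-3) = -10*0 = 0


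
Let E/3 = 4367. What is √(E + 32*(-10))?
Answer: √12781 ≈ 113.05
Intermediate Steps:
E = 13101 (E = 3*4367 = 13101)
√(E + 32*(-10)) = √(13101 + 32*(-10)) = √(13101 - 320) = √12781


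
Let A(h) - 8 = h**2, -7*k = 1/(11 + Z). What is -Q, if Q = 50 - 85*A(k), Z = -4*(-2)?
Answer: 11144155/17689 ≈ 630.00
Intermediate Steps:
Z = 8
k = -1/133 (k = -1/(7*(11 + 8)) = -1/7/19 = -1/7*1/19 = -1/133 ≈ -0.0075188)
A(h) = 8 + h**2
Q = -11144155/17689 (Q = 50 - 85*(8 + (-1/133)**2) = 50 - 85*(8 + 1/17689) = 50 - 85*141513/17689 = 50 - 12028605/17689 = -11144155/17689 ≈ -630.00)
-Q = -1*(-11144155/17689) = 11144155/17689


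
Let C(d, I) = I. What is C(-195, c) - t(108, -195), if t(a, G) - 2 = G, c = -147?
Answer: 46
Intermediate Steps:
t(a, G) = 2 + G
C(-195, c) - t(108, -195) = -147 - (2 - 195) = -147 - 1*(-193) = -147 + 193 = 46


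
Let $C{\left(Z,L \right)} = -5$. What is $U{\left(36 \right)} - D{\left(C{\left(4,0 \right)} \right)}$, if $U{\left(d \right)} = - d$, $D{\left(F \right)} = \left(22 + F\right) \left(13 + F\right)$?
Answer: $-172$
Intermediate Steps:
$D{\left(F \right)} = \left(13 + F\right) \left(22 + F\right)$
$U{\left(36 \right)} - D{\left(C{\left(4,0 \right)} \right)} = \left(-1\right) 36 - \left(286 + \left(-5\right)^{2} + 35 \left(-5\right)\right) = -36 - \left(286 + 25 - 175\right) = -36 - 136 = -172$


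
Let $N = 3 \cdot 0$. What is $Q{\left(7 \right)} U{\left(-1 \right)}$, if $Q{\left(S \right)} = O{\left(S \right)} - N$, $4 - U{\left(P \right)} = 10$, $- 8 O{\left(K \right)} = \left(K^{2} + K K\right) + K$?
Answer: $\frac{315}{4} \approx 78.75$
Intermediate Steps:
$O{\left(K \right)} = - \frac{K^{2}}{4} - \frac{K}{8}$ ($O{\left(K \right)} = - \frac{\left(K^{2} + K K\right) + K}{8} = - \frac{\left(K^{2} + K^{2}\right) + K}{8} = - \frac{2 K^{2} + K}{8} = - \frac{K + 2 K^{2}}{8} = - \frac{K^{2}}{4} - \frac{K}{8}$)
$N = 0$
$U{\left(P \right)} = -6$ ($U{\left(P \right)} = 4 - 10 = -6$)
$Q{\left(S \right)} = - \frac{S \left(1 + 2 S\right)}{8}$ ($Q{\left(S \right)} = - \frac{S \left(1 + 2 S\right)}{8} - 0 = - \frac{S \left(1 + 2 S\right)}{8} + 0 = - \frac{S \left(1 + 2 S\right)}{8}$)
$Q{\left(7 \right)} U{\left(-1 \right)} = \left(- \frac{1}{8}\right) 7 \left(1 + 2 \cdot 7\right) \left(-6\right) = \left(- \frac{1}{8}\right) 7 \left(1 + 14\right) \left(-6\right) = \left(- \frac{1}{8}\right) 7 \cdot 15 \left(-6\right) = \left(- \frac{105}{8}\right) \left(-6\right) = \frac{315}{4}$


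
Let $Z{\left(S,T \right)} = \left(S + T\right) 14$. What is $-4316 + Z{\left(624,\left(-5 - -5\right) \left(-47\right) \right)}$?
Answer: $4420$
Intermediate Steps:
$Z{\left(S,T \right)} = 14 S + 14 T$
$-4316 + Z{\left(624,\left(-5 - -5\right) \left(-47\right) \right)} = -4316 + \left(14 \cdot 624 + 14 \left(-5 - -5\right) \left(-47\right)\right) = -4316 + \left(8736 + 14 \left(-5 + 5\right) \left(-47\right)\right) = -4316 + \left(8736 + 14 \cdot 0 \left(-47\right)\right) = -4316 + \left(8736 + 14 \cdot 0\right) = -4316 + \left(8736 + 0\right) = -4316 + 8736 = 4420$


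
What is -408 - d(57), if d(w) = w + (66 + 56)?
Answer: -587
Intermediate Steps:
d(w) = 122 + w (d(w) = w + 122 = 122 + w)
-408 - d(57) = -408 - (122 + 57) = -408 - 1*179 = -408 - 179 = -587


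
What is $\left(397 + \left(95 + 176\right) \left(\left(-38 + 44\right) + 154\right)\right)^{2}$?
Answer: $1914675049$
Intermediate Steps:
$\left(397 + \left(95 + 176\right) \left(\left(-38 + 44\right) + 154\right)\right)^{2} = \left(397 + 271 \left(6 + 154\right)\right)^{2} = \left(397 + 271 \cdot 160\right)^{2} = \left(397 + 43360\right)^{2} = 43757^{2} = 1914675049$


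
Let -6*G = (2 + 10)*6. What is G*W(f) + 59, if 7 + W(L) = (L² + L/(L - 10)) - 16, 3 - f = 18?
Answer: -11861/5 ≈ -2372.2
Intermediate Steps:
f = -15 (f = 3 - 1*18 = 3 - 18 = -15)
W(L) = -23 + L² + L/(-10 + L) (W(L) = -7 + ((L² + L/(L - 10)) - 16) = -7 + ((L² + L/(-10 + L)) - 16) = -7 + (-16 + L² + L/(-10 + L)) = -23 + L² + L/(-10 + L))
G = -12 (G = -(2 + 10)*6/6 = -2*6 = -⅙*72 = -12)
G*W(f) + 59 = -12*(230 + (-15)³ - 22*(-15) - 10*(-15)²)/(-10 - 15) + 59 = -12*(230 - 3375 + 330 - 10*225)/(-25) + 59 = -(-12)*(230 - 3375 + 330 - 2250)/25 + 59 = -(-12)*(-5065)/25 + 59 = -12*1013/5 + 59 = -12156/5 + 59 = -11861/5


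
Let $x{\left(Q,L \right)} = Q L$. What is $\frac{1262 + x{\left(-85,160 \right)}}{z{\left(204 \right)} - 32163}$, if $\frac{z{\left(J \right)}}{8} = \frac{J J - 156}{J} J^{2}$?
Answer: $- \frac{12338}{67630557} \approx -0.00018243$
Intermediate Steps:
$x{\left(Q,L \right)} = L Q$
$z{\left(J \right)} = 8 J \left(-156 + J^{2}\right)$ ($z{\left(J \right)} = 8 \frac{J J - 156}{J} J^{2} = 8 \frac{J^{2} - 156}{J} J^{2} = 8 \frac{-156 + J^{2}}{J} J^{2} = 8 J \left(-156 + J^{2}\right)$)
$\frac{1262 + x{\left(-85,160 \right)}}{z{\left(204 \right)} - 32163} = \frac{1262 + 160 \left(-85\right)}{8 \cdot 204 \left(-156 + 204^{2}\right) - 32163} = \frac{1262 - 13600}{8 \cdot 204 \left(-156 + 41616\right) - 32163} = - \frac{12338}{8 \cdot 204 \cdot 41460 - 32163} = - \frac{12338}{67662720 - 32163} = - \frac{12338}{67630557}$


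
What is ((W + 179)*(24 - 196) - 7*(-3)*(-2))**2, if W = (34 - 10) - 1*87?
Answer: 399760036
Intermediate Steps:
W = -63 (W = 24 - 87 = -63)
((W + 179)*(24 - 196) - 7*(-3)*(-2))**2 = ((-63 + 179)*(24 - 196) - 7*(-3)*(-2))**2 = (116*(-172) + 21*(-2))**2 = (-19952 - 42)**2 = (-19994)**2 = 399760036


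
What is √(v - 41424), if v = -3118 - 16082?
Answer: 12*I*√421 ≈ 246.22*I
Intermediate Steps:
v = -19200
√(v - 41424) = √(-19200 - 41424) = √(-60624) = 12*I*√421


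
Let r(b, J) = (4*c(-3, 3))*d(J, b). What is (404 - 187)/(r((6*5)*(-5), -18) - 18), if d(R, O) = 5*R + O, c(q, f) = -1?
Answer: 217/942 ≈ 0.23036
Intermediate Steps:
d(R, O) = O + 5*R
r(b, J) = -20*J - 4*b (r(b, J) = (4*(-1))*(b + 5*J) = -4*(b + 5*J) = -20*J - 4*b)
(404 - 187)/(r((6*5)*(-5), -18) - 18) = (404 - 187)/((-20*(-18) - 4*6*5*(-5)) - 18) = 217/((360 - 120*(-5)) - 18) = 217/((360 - 4*(-150)) - 18) = 217/((360 + 600) - 18) = 217/(960 - 18) = 217/942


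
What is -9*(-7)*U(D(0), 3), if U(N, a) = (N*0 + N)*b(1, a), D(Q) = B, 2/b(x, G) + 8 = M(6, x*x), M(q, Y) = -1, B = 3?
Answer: -42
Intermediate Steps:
b(x, G) = -2/9 (b(x, G) = 2/(-8 - 1) = 2/(-9) = 2*(-1/9) = -2/9)
D(Q) = 3
U(N, a) = -2*N/9 (U(N, a) = (N*0 + N)*(-2/9) = (0 + N)*(-2/9) = N*(-2/9) = -2*N/9)
-9*(-7)*U(D(0), 3) = -9*(-7)*(-2/9*3) = -(-63)*(-2)/3 = -1*42 = -42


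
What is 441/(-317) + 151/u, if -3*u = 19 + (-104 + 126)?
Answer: -161682/12997 ≈ -12.440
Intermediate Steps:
u = -41/3 (u = -(19 + (-104 + 126))/3 = -(19 + 22)/3 = -1/3*41 = -41/3 ≈ -13.667)
441/(-317) + 151/u = 441/(-317) + 151/(-41/3) = 441*(-1/317) + 151*(-3/41) = -441/317 - 453/41 = -161682/12997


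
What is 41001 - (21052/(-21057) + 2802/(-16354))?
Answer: 7059880475150/172183089 ≈ 41002.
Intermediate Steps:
41001 - (21052/(-21057) + 2802/(-16354)) = 41001 - (21052*(-1/21057) + 2802*(-1/16354)) = 41001 - (-21052/21057 - 1401/8177) = 41001 - 1*(-201643061/172183089) = 41001 + 201643061/172183089 = 7059880475150/172183089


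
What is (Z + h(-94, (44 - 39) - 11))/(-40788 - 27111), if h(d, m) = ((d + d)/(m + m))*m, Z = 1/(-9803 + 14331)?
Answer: 141877/102482224 ≈ 0.0013844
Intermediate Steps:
Z = 1/4528 ≈ 0.00022085
h(d, m) = d (h(d, m) = ((2*d)/((2*m)))*m = ((2*d)*(1/(2*m)))*m = (d/m)*m = d)
(Z + h(-94, (44 - 39) - 11))/(-40788 - 27111) = (1/4528 - 94)/(-40788 - 27111) = -425631/4528/(-67899) = -425631/4528*(-1/67899) = 141877/102482224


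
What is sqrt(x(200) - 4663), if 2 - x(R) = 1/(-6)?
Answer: I*sqrt(167790)/6 ≈ 68.27*I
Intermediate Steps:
x(R) = 13/6 (x(R) = 2 - 1/(-6) = 2 - 1*(-1/6) = 2 + 1/6 = 13/6)
sqrt(x(200) - 4663) = sqrt(13/6 - 4663) = sqrt(-27965/6) = I*sqrt(167790)/6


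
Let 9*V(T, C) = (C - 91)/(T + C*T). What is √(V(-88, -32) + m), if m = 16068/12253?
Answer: √3284075923403682/50139276 ≈ 1.1430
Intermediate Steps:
m = 16068/12253 (m = 16068*(1/12253) = 16068/12253 ≈ 1.3114)
V(T, C) = (-91 + C)/(9*(T + C*T)) (V(T, C) = ((C - 91)/(T + C*T))/9 = ((-91 + C)/(T + C*T))/9 = (-91 + C)/(9*(T + C*T)))
√(V(-88, -32) + m) = √((⅑)*(-91 - 32)/(-88*(1 - 32)) + 16068/12253) = √((⅑)*(-1/88)*(-123)/(-31) + 16068/12253) = √((⅑)*(-1/88)*(-1/31)*(-123) + 16068/12253) = √(-41/8184 + 16068/12253) = √(130998139/100278552) = √3284075923403682/50139276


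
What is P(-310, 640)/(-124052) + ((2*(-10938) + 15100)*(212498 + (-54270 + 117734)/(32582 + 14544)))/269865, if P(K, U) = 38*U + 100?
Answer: -350751976373674601/65735454540645 ≈ -5335.8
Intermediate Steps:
P(K, U) = 100 + 38*U
P(-310, 640)/(-124052) + ((2*(-10938) + 15100)*(212498 + (-54270 + 117734)/(32582 + 14544)))/269865 = (100 + 38*640)/(-124052) + ((2*(-10938) + 15100)*(212498 + (-54270 + 117734)/(32582 + 14544)))/269865 = (100 + 24320)*(-1/124052) + ((-21876 + 15100)*(212498 + 63464/47126))*(1/269865) = 24420*(-1/124052) - 6776*(212498 + 63464*(1/47126))*(1/269865) = -6105/31013 - 6776*(212498 + 31732/23563)*(1/269865) = -6105/31013 - 6776*5007122106/23563*(1/269865) = -6105/31013 - 33928259390256/23563*1/269865 = -6105/31013 - 11309419796752/2119609665 = -350751976373674601/65735454540645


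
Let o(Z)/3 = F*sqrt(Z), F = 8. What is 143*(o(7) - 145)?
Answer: -20735 + 3432*sqrt(7) ≈ -11655.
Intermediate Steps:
o(Z) = 24*sqrt(Z) (o(Z) = 3*(8*sqrt(Z)) = 24*sqrt(Z))
143*(o(7) - 145) = 143*(24*sqrt(7) - 145) = 143*(-145 + 24*sqrt(7)) = -20735 + 3432*sqrt(7)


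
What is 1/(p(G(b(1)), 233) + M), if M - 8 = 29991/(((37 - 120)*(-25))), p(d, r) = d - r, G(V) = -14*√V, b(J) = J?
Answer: -2075/465934 ≈ -0.0044534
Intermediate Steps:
M = 46591/2075 (M = 8 + 29991/(((37 - 120)*(-25))) = 8 + 29991/((-83*(-25))) = 8 + 29991/2075 = 46591/2075 ≈ 22.453)
1/(p(G(b(1)), 233) + M) = 1/((-14*√1 - 1*233) + 46591/2075) = 1/((-14*1 - 233) + 46591/2075) = 1/((-14 - 233) + 46591/2075) = 1/(-247 + 46591/2075) = 1/(-465934/2075) = -2075/465934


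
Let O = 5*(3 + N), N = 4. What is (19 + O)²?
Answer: 2916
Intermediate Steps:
O = 35 (O = 5*(3 + 4) = 5*7 = 35)
(19 + O)² = (19 + 35)² = 54² = 2916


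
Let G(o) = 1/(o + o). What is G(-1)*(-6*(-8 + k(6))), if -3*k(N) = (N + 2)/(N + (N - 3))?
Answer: -224/9 ≈ -24.889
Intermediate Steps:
k(N) = -(2 + N)/(3*(-3 + 2*N)) (k(N) = -(N + 2)/(3*(N + (N - 3))) = -(2 + N)/(3*(N + (-3 + N))) = -(2 + N)/(3*(-3 + 2*N)))
G(o) = 1/(2*o)
G(-1)*(-6*(-8 + k(6))) = ((½)/(-1))*(-6*(-8 + (-2 - 1*6)/(3*(-3 + 2*6)))) = ((½)*(-1))*(-6*(-8 + (-2 - 6)/(3*(-3 + 12)))) = -(-3)*(-8 + (⅓)*(-8)/9) = -(-3)*(-8 + (⅓)*(⅑)*(-8)) = -(-3)*(-8 - 8/27) = -(-3)*(-224)/27 = -½*448/9 = -224/9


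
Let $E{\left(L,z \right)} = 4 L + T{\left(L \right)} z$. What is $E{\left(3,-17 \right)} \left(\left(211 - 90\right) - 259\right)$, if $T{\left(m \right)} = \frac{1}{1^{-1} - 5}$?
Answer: $- \frac{4485}{2} \approx -2242.5$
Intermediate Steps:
$T{\left(m \right)} = - \frac{1}{4}$ ($T{\left(m \right)} = \frac{1}{1 - 5} = \frac{1}{-4} = - \frac{1}{4}$)
$E{\left(L,z \right)} = 4 L - \frac{z}{4}$
$E{\left(3,-17 \right)} \left(\left(211 - 90\right) - 259\right) = \left(4 \cdot 3 - - \frac{17}{4}\right) \left(\left(211 - 90\right) - 259\right) = \left(12 + \frac{17}{4}\right) \left(\left(211 - 90\right) - 259\right) = \frac{65 \left(121 - 259\right)}{4} = \frac{65}{4} \left(-138\right) = - \frac{4485}{2}$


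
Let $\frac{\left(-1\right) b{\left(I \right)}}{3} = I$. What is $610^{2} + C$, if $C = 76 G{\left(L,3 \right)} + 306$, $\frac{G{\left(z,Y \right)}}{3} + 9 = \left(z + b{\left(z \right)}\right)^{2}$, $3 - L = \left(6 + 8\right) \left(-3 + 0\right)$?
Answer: $2217154$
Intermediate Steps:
$b{\left(I \right)} = - 3 I$
$L = 45$ ($L = 3 - \left(6 + 8\right) \left(-3 + 0\right) = 3 - 14 \left(-3\right) = 3 - -42 = 3 + 42 = 45$)
$G{\left(z,Y \right)} = -27 + 12 z^{2}$ ($G{\left(z,Y \right)} = -27 + 3 \left(z - 3 z\right)^{2} = -27 + 3 \left(- 2 z\right)^{2} = -27 + 3 \cdot 4 z^{2} = -27 + 12 z^{2}$)
$C = 1845054$ ($C = 76 \left(-27 + 12 \cdot 45^{2}\right) + 306 = 76 \left(-27 + 12 \cdot 2025\right) + 306 = 76 \left(-27 + 24300\right) + 306 = 76 \cdot 24273 + 306 = 1844748 + 306 = 1845054$)
$610^{2} + C = 610^{2} + 1845054 = 372100 + 1845054 = 2217154$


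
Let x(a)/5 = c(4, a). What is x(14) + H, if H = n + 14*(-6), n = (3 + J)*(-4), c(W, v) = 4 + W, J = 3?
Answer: -68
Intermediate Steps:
x(a) = 40 (x(a) = 5*(4 + 4) = 5*8 = 40)
n = -24 (n = (3 + 3)*(-4) = 6*(-4) = -24)
H = -108 (H = -24 + 14*(-6) = -24 - 84 = -108)
x(14) + H = 40 - 108 = -68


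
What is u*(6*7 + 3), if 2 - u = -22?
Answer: 1080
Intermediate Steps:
u = 24 (u = 2 - 1*(-22) = 2 + 22 = 24)
u*(6*7 + 3) = 24*(6*7 + 3) = 24*(42 + 3) = 24*45 = 1080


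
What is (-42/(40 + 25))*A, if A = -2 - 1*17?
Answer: 798/65 ≈ 12.277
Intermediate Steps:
A = -19 (A = -2 - 17 = -19)
(-42/(40 + 25))*A = (-42/(40 + 25))*(-19) = (-42/65)*(-19) = ((1/65)*(-42))*(-19) = -42/65*(-19) = 798/65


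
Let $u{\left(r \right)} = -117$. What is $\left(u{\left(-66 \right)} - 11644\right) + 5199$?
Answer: $-6562$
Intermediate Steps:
$\left(u{\left(-66 \right)} - 11644\right) + 5199 = \left(-117 - 11644\right) + 5199 = -11761 + 5199 = -6562$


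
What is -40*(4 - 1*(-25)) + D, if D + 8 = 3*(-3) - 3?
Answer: -1180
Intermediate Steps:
D = -20 (D = -8 + (3*(-3) - 3) = -8 + (-9 - 3) = -8 - 12 = -20)
-40*(4 - 1*(-25)) + D = -40*(4 - 1*(-25)) - 20 = -40*(4 + 25) - 20 = -40*29 - 20 = -1160 - 20 = -1180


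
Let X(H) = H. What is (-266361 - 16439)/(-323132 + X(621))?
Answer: 40400/46073 ≈ 0.87687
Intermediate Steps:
(-266361 - 16439)/(-323132 + X(621)) = (-266361 - 16439)/(-323132 + 621) = -282800/(-322511) = -282800*(-1/322511) = 40400/46073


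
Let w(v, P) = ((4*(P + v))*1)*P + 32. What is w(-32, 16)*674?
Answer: -668608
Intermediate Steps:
w(v, P) = 32 + P*(4*P + 4*v) (w(v, P) = ((4*P + 4*v)*1)*P + 32 = (4*P + 4*v)*P + 32 = P*(4*P + 4*v) + 32 = 32 + P*(4*P + 4*v))
w(-32, 16)*674 = (32 + 4*16**2 + 4*16*(-32))*674 = (32 + 4*256 - 2048)*674 = (32 + 1024 - 2048)*674 = -992*674 = -668608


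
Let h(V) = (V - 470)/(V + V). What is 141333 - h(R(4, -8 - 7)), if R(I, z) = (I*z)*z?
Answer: 25439897/180 ≈ 1.4133e+5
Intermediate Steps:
R(I, z) = I*z**2
h(V) = (-470 + V)/(2*V) (h(V) = (-470 + V)/((2*V)) = (-470 + V)*(1/(2*V)) = (-470 + V)/(2*V))
141333 - h(R(4, -8 - 7)) = 141333 - (-470 + 4*(-8 - 7)**2)/(2*(4*(-8 - 7)**2)) = 141333 - (-470 + 4*(-15)**2)/(2*(4*(-15)**2)) = 141333 - (-470 + 4*225)/(2*(4*225)) = 141333 - (-470 + 900)/(2*900) = 141333 - 430/(2*900) = 141333 - 1*43/180 = 141333 - 43/180 = 25439897/180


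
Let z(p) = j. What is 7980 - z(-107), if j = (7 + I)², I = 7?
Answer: 7784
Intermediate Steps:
j = 196 (j = (7 + 7)² = 14² = 196)
z(p) = 196
7980 - z(-107) = 7980 - 1*196 = 7980 - 196 = 7784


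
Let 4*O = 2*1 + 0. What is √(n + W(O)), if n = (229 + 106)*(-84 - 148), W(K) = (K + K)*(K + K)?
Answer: I*√77719 ≈ 278.78*I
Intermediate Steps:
O = ½ (O = (2*1 + 0)/4 = (2 + 0)/4 = (¼)*2 = ½ ≈ 0.50000)
W(K) = 4*K² (W(K) = (2*K)*(2*K) = 4*K²)
n = -77720 (n = 335*(-232) = -77720)
√(n + W(O)) = √(-77720 + 4*(½)²) = √(-77720 + 4*(¼)) = √(-77720 + 1) = √(-77719) = I*√77719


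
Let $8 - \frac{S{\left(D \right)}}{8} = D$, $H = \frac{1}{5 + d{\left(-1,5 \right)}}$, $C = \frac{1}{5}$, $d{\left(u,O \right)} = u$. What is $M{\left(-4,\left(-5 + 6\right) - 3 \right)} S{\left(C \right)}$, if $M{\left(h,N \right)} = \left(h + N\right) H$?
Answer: $- \frac{468}{5} \approx -93.6$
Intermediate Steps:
$C = \frac{1}{5} \approx 0.2$
$H = \frac{1}{4}$ ($H = \frac{1}{5 - 1} = \frac{1}{4} \approx 0.25$)
$M{\left(h,N \right)} = \frac{N}{4} + \frac{h}{4}$ ($M{\left(h,N \right)} = \left(h + N\right) \frac{1}{4} = \left(N + h\right) \frac{1}{4} = \frac{N}{4} + \frac{h}{4}$)
$S{\left(D \right)} = 64 - 8 D$
$M{\left(-4,\left(-5 + 6\right) - 3 \right)} S{\left(C \right)} = \left(\frac{\left(-5 + 6\right) - 3}{4} + \frac{1}{4} \left(-4\right)\right) \left(64 - \frac{8}{5}\right) = \left(\frac{1 - 3}{4} - 1\right) \left(64 - \frac{8}{5}\right) = \left(\frac{1}{4} \left(-2\right) - 1\right) \frac{312}{5} = \left(- \frac{1}{2} - 1\right) \frac{312}{5} = \left(- \frac{3}{2}\right) \frac{312}{5} = - \frac{468}{5}$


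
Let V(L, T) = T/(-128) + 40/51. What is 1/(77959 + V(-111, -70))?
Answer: 3264/254462521 ≈ 1.2827e-5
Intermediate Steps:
V(L, T) = 40/51 - T/128 (V(L, T) = T*(-1/128) + 40*(1/51) = -T/128 + 40/51 = 40/51 - T/128)
1/(77959 + V(-111, -70)) = 1/(77959 + (40/51 - 1/128*(-70))) = 1/(77959 + (40/51 + 35/64)) = 1/(77959 + 4345/3264) = 1/(254462521/3264) = 3264/254462521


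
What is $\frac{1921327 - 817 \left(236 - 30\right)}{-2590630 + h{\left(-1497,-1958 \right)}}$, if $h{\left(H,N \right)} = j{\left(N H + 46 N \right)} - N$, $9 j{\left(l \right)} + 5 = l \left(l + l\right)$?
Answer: $\frac{210363}{215242637609} \approx 9.7733 \cdot 10^{-7}$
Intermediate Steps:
$j{\left(l \right)} = - \frac{5}{9} + \frac{2 l^{2}}{9}$ ($j{\left(l \right)} = - \frac{5}{9} + \frac{l \left(l + l\right)}{9} = - \frac{5}{9} + \frac{l 2 l}{9} = - \frac{5}{9} + \frac{2 l^{2}}{9}$)
$h{\left(H,N \right)} = - \frac{5}{9} - N + \frac{2 \left(46 N + H N\right)^{2}}{9}$ ($h{\left(H,N \right)} = \left(- \frac{5}{9} + \frac{2 \left(N H + 46 N\right)^{2}}{9}\right) - N = \left(- \frac{5}{9} + \frac{2 \left(H N + 46 N\right)^{2}}{9}\right) - N = \left(- \frac{5}{9} + \frac{2 \left(46 N + H N\right)^{2}}{9}\right) - N = - \frac{5}{9} - N + \frac{2 \left(46 N + H N\right)^{2}}{9}$)
$\frac{1921327 - 817 \left(236 - 30\right)}{-2590630 + h{\left(-1497,-1958 \right)}} = \frac{1921327 - 817 \left(236 - 30\right)}{-2590630 - \left(- \frac{17617}{9} - \frac{2 \left(-1958\right)^{2} \left(46 - 1497\right)^{2}}{9}\right)} = \frac{1921327 - 168302}{-2590630 + \left(- \frac{5}{9} + 1958 + \frac{2}{9} \cdot 3833764 \left(-1451\right)^{2}\right)} = \frac{1921327 - 168302}{-2590630 + \left(- \frac{5}{9} + 1958 + \frac{2}{9} \cdot 3833764 \cdot 2105401\right)} = \frac{1753025}{-2590630 + \left(- \frac{5}{9} + 1958 + \frac{16143221118728}{9}\right)} = \frac{1753025}{-2590630 + \frac{5381073712115}{3}} = \frac{1753025}{\frac{5381065940225}{3}} = 1753025 \cdot \frac{3}{5381065940225} = \frac{210363}{215242637609}$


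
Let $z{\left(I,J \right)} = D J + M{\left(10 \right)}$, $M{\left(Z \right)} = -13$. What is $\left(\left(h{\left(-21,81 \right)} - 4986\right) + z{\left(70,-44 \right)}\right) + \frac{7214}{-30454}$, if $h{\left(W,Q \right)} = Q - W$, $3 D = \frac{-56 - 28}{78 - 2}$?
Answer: $- \frac{1412144378}{289313} \approx -4881.0$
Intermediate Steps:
$D = - \frac{7}{19}$ ($D = \frac{\left(-56 - 28\right) \frac{1}{78 - 2}}{3} = \frac{\left(-84\right) \frac{1}{76}}{3} = \frac{1}{3} \left(- \frac{21}{19}\right) = - \frac{7}{19} \approx -0.36842$)
$z{\left(I,J \right)} = -13 - \frac{7 J}{19}$ ($z{\left(I,J \right)} = - \frac{7 J}{19} - 13 = -13 - \frac{7 J}{19}$)
$\left(\left(h{\left(-21,81 \right)} - 4986\right) + z{\left(70,-44 \right)}\right) + \frac{7214}{-30454} = \left(\left(\left(81 - -21\right) - 4986\right) - - \frac{61}{19}\right) + \frac{7214}{-30454} = \left(\left(\left(81 + 21\right) - 4986\right) + \left(-13 + \frac{308}{19}\right)\right) + 7214 \left(- \frac{1}{30454}\right) = \left(\left(102 - 4986\right) + \frac{61}{19}\right) - \frac{3607}{15227} = \left(-4884 + \frac{61}{19}\right) - \frac{3607}{15227} = - \frac{92735}{19} - \frac{3607}{15227} = - \frac{1412144378}{289313}$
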